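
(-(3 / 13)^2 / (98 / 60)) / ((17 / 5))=-1350 / 140777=-0.01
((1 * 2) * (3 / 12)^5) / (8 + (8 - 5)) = 1 / 5632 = 0.00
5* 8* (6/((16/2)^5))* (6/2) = 45/2048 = 0.02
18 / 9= 2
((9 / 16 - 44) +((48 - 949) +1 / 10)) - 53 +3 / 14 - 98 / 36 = -5039221 / 5040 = -999.85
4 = 4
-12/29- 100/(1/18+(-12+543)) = -166908/277211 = -0.60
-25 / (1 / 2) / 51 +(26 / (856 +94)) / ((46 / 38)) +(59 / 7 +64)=14671166 / 205275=71.47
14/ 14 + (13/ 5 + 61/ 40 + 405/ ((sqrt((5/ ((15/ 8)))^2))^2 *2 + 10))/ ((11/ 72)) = 164792/ 1199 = 137.44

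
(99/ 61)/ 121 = 9/ 671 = 0.01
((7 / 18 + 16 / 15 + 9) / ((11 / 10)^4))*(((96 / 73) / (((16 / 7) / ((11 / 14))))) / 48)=0.07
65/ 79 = 0.82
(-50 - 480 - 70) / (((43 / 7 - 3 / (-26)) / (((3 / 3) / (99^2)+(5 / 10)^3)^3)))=-0.19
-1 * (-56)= 56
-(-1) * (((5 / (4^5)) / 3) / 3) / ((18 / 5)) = 25 / 165888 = 0.00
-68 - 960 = -1028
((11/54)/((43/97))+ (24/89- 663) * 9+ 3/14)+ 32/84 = -4313430661/723303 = -5963.52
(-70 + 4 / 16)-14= -335 / 4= -83.75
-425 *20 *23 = -195500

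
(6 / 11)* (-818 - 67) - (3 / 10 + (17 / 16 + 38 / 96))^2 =-76953731 / 158400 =-485.82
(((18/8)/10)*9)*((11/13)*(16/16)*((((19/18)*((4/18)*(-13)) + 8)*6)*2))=13233/130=101.79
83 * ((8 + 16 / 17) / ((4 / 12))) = 37848 / 17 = 2226.35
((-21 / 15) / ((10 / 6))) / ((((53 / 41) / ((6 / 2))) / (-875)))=1705.75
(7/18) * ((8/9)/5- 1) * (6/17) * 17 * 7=-1813/135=-13.43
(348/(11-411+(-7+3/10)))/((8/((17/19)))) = -7395/77273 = -0.10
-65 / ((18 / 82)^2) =-109265 / 81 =-1348.95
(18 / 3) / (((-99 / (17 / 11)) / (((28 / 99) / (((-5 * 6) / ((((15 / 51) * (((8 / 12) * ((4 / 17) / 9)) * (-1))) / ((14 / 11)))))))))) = -16 / 4498659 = -0.00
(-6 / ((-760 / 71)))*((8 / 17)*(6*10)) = 5112 / 323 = 15.83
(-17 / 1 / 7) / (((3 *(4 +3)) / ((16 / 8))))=-34 / 147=-0.23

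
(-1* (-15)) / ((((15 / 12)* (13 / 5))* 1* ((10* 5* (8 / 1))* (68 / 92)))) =69 / 4420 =0.02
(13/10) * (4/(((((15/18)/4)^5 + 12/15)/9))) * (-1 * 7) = -1863254016/4552303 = -409.30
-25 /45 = -5 /9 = -0.56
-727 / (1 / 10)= -7270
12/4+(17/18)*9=23/2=11.50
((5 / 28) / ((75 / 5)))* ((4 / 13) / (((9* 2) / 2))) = 1 / 2457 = 0.00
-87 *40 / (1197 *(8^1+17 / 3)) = -1160 / 5453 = -0.21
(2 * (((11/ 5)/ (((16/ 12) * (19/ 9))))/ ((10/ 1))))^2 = 88209/ 3610000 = 0.02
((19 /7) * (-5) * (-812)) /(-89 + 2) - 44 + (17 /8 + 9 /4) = -3991 /24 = -166.29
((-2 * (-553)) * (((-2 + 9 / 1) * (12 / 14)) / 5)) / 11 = 6636 / 55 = 120.65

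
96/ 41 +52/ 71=3.07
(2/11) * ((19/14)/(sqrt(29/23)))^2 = 0.27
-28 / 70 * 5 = -2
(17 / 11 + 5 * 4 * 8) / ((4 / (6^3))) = 95958 / 11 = 8723.45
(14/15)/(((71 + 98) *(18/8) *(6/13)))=28/5265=0.01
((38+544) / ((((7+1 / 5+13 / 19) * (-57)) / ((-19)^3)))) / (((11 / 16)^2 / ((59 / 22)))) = 50245192960 / 996919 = 50400.48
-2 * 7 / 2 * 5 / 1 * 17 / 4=-595 / 4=-148.75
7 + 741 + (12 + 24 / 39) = 9888 / 13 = 760.62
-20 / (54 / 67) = -670 / 27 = -24.81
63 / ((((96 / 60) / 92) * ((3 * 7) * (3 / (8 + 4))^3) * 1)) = 11040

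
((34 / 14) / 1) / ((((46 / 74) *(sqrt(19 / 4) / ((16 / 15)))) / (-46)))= -40256 *sqrt(19) / 1995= -87.96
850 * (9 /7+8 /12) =34850 /21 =1659.52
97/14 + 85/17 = 167/14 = 11.93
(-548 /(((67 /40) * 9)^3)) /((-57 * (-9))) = -0.00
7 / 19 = 0.37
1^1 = 1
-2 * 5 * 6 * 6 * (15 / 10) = -540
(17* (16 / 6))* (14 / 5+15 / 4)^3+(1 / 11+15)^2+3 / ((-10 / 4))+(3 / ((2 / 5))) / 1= 12973.22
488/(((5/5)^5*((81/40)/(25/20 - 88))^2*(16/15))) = 1836237250/2187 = 839614.65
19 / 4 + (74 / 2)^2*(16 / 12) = 21961 / 12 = 1830.08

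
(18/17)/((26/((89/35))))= 801/7735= 0.10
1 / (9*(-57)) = -1 / 513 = -0.00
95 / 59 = 1.61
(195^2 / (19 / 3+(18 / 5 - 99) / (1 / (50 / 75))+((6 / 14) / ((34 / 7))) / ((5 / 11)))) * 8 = -11934000 / 2239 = -5330.06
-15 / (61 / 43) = -645 / 61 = -10.57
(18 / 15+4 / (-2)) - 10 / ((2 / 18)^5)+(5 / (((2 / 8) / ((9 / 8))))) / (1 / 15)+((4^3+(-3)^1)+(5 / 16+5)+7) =-47206399 / 80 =-590079.99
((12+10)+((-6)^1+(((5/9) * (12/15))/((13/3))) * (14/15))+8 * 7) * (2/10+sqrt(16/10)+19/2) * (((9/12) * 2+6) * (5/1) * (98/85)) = 4133248 * sqrt(10)/3315+100231264/3315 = 34178.50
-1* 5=-5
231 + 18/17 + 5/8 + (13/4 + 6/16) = 16069/68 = 236.31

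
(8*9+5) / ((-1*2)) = -77 / 2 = -38.50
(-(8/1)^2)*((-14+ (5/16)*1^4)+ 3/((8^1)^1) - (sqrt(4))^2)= 1108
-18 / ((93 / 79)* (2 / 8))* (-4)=7584 / 31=244.65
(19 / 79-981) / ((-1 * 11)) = 77480 / 869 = 89.16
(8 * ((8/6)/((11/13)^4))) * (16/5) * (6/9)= 29246464/658845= 44.39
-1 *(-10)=10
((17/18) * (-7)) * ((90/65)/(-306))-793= -185555/234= -792.97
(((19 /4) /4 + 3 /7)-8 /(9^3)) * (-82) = -5373173 /40824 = -131.62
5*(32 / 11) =160 / 11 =14.55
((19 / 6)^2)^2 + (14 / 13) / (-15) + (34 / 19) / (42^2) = 7880824187 / 78427440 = 100.49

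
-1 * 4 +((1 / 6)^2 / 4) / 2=-1151 / 288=-4.00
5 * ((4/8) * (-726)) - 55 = -1870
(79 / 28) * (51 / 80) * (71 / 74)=286059 / 165760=1.73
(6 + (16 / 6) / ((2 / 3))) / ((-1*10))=-1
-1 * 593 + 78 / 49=-28979 / 49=-591.41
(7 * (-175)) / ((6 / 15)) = -6125 / 2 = -3062.50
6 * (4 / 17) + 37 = 653 / 17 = 38.41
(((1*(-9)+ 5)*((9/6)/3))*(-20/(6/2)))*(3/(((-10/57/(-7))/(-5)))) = -7980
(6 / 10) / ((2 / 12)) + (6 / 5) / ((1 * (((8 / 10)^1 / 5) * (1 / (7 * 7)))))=3711 / 10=371.10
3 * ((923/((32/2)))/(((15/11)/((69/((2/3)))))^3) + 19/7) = 8475130031457/112000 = 75670803.85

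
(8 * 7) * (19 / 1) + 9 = 1073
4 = 4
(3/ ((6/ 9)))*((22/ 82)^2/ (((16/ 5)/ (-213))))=-1159785/ 53792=-21.56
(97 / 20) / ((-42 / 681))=-22019 / 280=-78.64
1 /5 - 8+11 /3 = -4.13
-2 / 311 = -0.01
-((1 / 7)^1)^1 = -1 / 7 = -0.14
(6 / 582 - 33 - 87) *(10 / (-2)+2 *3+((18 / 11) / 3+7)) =-1094066 / 1067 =-1025.37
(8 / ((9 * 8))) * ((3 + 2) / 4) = 5 / 36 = 0.14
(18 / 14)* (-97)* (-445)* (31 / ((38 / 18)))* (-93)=-10080020295 / 133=-75789626.28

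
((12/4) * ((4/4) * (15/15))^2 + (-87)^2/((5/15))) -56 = 22654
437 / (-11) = -437 / 11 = -39.73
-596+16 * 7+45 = -439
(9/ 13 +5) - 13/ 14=867/ 182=4.76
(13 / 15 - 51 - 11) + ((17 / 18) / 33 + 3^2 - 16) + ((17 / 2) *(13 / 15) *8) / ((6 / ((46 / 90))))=-2810413 / 44550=-63.08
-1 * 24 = -24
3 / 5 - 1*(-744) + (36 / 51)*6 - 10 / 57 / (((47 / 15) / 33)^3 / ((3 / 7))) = 775827955059 / 1173719015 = 661.00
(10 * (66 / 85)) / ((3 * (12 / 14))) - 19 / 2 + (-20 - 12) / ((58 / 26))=-61601 / 2958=-20.83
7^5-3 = 16804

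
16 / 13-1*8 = -88 / 13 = -6.77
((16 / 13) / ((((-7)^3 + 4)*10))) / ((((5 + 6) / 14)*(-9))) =112 / 2181465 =0.00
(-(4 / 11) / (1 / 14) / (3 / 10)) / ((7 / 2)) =-160 / 33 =-4.85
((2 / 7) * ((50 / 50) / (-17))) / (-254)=1 / 15113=0.00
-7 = -7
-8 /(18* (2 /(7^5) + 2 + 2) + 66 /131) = -8806868 /79818801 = -0.11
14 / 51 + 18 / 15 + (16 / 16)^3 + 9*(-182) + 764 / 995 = -82955777 / 50745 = -1634.76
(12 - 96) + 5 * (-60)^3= -1080084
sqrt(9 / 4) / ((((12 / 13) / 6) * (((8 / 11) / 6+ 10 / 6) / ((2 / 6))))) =429 / 236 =1.82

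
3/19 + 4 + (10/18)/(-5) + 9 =2231/171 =13.05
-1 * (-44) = 44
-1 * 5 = -5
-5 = -5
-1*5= -5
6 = 6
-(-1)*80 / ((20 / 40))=160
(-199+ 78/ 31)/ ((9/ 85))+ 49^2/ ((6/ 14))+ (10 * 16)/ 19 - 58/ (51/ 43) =333989050/ 90117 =3706.17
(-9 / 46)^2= 81 / 2116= 0.04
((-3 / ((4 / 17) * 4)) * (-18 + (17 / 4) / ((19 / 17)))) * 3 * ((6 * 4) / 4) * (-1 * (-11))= 8960.31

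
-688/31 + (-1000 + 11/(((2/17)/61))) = 290241/62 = 4681.31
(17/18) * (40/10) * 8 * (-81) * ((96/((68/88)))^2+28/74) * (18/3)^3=-5133533988096/629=-8161421284.73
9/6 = 1.50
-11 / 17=-0.65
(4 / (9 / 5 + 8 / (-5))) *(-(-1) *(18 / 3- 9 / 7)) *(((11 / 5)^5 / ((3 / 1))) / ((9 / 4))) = 28344976 / 39375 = 719.87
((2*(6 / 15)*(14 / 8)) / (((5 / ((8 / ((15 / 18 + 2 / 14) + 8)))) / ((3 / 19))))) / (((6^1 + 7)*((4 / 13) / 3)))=0.03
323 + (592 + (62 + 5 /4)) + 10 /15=11747 /12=978.92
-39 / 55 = -0.71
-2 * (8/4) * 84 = -336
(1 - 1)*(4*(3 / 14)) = 0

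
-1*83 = -83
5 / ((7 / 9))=45 / 7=6.43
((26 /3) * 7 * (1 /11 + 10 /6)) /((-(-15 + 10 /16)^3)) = 5404672 /150566625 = 0.04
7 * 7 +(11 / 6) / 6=1775 / 36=49.31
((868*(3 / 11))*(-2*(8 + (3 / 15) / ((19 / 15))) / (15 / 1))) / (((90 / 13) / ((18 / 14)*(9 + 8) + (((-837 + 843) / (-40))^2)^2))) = -33981747059 / 41800000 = -812.96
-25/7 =-3.57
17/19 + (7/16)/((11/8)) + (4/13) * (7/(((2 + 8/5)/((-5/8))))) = 82063/97812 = 0.84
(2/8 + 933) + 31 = 3857/4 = 964.25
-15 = -15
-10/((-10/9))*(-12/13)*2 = -216/13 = -16.62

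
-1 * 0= 0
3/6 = 1/2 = 0.50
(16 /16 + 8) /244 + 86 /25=21209 /6100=3.48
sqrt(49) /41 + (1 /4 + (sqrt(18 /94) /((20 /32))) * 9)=69 /164 + 216 * sqrt(47) /235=6.72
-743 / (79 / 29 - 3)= 21547 / 8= 2693.38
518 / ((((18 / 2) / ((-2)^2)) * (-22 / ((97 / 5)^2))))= -9747724 / 2475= -3938.47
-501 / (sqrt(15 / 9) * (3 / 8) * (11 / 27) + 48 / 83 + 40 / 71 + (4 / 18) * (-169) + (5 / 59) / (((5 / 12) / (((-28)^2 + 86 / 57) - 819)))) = 11.64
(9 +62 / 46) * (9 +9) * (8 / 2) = 17136 / 23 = 745.04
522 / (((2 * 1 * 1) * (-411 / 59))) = -5133 / 137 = -37.47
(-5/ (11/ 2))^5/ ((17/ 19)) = -1900000/ 2737867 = -0.69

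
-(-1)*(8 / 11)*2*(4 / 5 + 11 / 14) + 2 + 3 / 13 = 22709 / 5005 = 4.54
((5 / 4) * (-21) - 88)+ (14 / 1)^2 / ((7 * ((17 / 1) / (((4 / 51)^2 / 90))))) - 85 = -199.25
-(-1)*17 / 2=17 / 2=8.50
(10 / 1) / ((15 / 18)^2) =14.40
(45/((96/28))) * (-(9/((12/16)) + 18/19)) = -12915/76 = -169.93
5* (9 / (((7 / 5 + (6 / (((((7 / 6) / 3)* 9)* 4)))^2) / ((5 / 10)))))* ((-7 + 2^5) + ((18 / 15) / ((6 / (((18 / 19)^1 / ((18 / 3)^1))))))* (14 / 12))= 10489185 / 29488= 355.71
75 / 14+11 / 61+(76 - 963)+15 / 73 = -881.26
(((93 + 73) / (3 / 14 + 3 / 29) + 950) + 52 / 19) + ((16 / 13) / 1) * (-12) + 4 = 46660726 / 31863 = 1464.42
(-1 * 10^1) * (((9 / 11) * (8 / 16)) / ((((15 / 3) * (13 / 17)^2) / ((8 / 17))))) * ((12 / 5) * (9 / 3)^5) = -3569184 / 9295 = -383.99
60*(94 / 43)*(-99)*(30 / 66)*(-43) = 253800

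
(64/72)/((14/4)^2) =32/441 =0.07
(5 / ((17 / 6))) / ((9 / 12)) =40 / 17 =2.35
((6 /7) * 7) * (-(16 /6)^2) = -128 /3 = -42.67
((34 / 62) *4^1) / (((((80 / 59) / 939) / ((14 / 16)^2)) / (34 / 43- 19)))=-36134692839 / 1706240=-21177.97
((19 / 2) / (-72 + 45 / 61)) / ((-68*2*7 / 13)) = 15067 / 8276688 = 0.00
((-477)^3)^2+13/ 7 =82453351699298236/ 7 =11779050242756890.86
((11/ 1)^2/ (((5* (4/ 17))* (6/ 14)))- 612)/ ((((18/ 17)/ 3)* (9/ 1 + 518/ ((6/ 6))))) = -22321/ 11160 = -2.00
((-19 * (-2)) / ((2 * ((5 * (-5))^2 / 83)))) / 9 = 1577 / 5625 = 0.28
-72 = -72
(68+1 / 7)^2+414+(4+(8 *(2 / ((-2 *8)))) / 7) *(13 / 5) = 1241532 / 245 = 5067.48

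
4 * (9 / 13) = 36 / 13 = 2.77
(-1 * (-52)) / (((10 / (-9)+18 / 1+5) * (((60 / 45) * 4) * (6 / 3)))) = 351 / 1576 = 0.22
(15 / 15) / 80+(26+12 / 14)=15047 / 560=26.87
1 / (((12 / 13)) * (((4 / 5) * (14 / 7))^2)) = 0.42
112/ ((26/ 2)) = 112/ 13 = 8.62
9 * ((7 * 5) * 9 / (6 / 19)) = 17955 / 2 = 8977.50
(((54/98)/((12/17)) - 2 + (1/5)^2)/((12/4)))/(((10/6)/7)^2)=-17337/2500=-6.93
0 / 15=0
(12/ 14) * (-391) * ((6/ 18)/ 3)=-37.24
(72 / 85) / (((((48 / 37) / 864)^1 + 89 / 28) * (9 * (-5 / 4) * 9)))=-33152 / 12601675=-0.00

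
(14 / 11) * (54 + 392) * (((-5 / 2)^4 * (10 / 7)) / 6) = 5279.36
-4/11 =-0.36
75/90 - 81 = -481/6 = -80.17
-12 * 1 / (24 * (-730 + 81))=1 / 1298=0.00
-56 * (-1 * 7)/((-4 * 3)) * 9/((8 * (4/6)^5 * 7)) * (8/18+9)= -48195/128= -376.52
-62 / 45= -1.38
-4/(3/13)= -52/3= -17.33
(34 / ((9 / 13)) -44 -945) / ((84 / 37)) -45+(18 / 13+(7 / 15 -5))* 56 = -31219963 / 49140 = -635.33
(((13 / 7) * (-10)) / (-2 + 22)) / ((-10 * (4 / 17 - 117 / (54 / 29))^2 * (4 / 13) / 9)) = 3956121 / 5707551500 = 0.00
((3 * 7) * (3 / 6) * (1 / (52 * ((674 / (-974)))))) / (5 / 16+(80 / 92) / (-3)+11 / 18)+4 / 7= 7145030 / 64370033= 0.11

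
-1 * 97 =-97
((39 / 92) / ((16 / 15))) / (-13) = -45 / 1472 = -0.03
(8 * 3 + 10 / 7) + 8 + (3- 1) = 248 / 7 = 35.43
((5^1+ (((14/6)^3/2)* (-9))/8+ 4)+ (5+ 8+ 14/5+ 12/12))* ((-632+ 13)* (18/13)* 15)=-239820.84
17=17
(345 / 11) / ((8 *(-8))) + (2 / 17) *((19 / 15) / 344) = -3779581 / 7719360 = -0.49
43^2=1849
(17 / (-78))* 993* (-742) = 2087617 / 13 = 160585.92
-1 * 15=-15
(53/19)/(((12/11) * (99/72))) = 106/57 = 1.86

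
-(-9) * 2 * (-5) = -90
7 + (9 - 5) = 11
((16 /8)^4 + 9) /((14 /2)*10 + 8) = 25 /78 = 0.32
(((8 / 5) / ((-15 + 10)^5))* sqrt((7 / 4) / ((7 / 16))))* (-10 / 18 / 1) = 16 / 28125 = 0.00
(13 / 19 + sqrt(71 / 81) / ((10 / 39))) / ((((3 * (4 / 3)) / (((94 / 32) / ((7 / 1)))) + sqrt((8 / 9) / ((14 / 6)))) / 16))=-57434 * sqrt(2982) / 7869585-114868 * sqrt(42) / 9968141 + 11496576 / 9968141 + 1916096 * sqrt(71) / 2623195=6.83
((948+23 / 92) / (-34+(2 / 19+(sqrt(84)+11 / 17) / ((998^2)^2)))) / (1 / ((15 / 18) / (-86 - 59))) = 98140905611205703588* sqrt(21) / 10262027175290898278716907645283915+1649964108217550595289274502576602 / 10262027175290898278716907645283915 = 0.16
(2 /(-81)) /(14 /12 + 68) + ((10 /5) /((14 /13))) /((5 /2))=58238 /78435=0.74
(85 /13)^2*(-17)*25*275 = -844421875 /169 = -4996579.14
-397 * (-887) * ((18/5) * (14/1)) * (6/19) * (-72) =-38335260096/95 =-403529053.64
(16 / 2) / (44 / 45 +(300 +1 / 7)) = 2520 / 94853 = 0.03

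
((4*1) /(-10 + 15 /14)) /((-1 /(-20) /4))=-896 /25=-35.84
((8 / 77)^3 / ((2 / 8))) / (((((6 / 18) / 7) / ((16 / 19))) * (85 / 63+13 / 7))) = 442368 / 17879323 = 0.02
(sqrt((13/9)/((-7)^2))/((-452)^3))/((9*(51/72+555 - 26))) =-sqrt(13)/9245148978744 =-0.00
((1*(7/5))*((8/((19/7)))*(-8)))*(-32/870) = 1.21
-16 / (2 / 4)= -32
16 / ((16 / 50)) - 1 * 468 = -418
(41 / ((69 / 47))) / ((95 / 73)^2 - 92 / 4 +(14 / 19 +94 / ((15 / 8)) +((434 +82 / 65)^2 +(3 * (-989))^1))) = 824342610325 / 5505405178722611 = 0.00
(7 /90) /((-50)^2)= 7 /225000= 0.00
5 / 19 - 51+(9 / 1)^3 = 12887 / 19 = 678.26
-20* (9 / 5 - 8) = 124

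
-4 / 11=-0.36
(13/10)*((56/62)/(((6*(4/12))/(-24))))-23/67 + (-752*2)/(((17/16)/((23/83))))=-5959305743/14653235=-406.69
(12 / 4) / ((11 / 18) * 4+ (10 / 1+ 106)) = 27 / 1066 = 0.03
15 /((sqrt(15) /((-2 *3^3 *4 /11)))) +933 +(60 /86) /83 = 856.96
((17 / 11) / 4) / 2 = 17 / 88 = 0.19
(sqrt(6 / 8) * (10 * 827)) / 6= 4135 * sqrt(3) / 6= 1193.67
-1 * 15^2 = -225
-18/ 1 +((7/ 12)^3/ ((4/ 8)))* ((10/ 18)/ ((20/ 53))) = -541693/ 31104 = -17.42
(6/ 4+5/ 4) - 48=-181/ 4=-45.25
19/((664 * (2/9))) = 171/1328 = 0.13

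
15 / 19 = 0.79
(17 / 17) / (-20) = -1 / 20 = -0.05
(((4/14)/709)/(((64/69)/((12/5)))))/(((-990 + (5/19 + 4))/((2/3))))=-437/619680180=-0.00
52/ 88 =13/ 22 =0.59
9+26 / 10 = 58 / 5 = 11.60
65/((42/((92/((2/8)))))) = 11960/21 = 569.52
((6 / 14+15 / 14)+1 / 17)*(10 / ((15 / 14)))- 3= 589 / 51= 11.55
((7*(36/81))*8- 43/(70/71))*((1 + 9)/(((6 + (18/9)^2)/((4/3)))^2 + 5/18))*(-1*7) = 47188/2035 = 23.19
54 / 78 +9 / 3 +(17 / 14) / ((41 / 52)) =19522 / 3731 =5.23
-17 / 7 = -2.43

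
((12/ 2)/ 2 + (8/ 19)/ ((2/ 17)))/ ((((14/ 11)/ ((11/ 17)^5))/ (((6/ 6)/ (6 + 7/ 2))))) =221445125/ 3587978639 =0.06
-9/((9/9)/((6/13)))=-54/13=-4.15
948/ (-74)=-474/ 37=-12.81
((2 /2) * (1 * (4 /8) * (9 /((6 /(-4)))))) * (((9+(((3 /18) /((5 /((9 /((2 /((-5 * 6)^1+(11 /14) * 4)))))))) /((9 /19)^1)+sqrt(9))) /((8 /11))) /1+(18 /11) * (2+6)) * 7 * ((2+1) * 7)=-3472707 /440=-7892.52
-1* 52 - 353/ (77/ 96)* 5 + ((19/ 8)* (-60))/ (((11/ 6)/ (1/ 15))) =-2257.70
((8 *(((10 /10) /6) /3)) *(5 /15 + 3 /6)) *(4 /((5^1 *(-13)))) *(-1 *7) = 56 /351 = 0.16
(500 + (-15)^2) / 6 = 725 / 6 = 120.83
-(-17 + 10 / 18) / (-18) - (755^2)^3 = -185217368568765625.91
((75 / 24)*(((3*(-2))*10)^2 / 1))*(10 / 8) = 28125 / 2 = 14062.50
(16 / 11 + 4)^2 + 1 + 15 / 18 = 22931 / 726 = 31.59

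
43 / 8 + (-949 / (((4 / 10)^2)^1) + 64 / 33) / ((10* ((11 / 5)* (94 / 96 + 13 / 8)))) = -98.12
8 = 8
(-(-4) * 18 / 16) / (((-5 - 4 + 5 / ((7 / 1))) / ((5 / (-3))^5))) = 6.98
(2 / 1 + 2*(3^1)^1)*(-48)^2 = 18432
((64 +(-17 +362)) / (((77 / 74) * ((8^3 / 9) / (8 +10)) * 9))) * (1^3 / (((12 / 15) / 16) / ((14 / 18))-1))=-680985 / 46112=-14.77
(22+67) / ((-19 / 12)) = -1068 / 19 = -56.21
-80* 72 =-5760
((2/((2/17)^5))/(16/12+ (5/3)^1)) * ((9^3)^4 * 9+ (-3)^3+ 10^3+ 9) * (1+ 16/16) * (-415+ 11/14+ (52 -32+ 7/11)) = -218750310988865417049997/3696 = -59185690202615102015.69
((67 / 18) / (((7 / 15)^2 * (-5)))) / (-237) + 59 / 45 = 461803 / 348390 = 1.33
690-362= 328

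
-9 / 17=-0.53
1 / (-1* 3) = -1 / 3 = -0.33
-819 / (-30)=27.30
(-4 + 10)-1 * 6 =0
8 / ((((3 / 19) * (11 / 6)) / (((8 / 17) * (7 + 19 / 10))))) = 108224 / 935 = 115.75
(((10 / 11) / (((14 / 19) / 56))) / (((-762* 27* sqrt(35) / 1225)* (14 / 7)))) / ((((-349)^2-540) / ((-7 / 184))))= 0.00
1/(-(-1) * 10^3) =1/1000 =0.00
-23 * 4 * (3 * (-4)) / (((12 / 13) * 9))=1196 / 9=132.89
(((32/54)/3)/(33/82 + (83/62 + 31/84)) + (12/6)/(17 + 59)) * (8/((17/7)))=776171620/1964780253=0.40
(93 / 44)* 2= 93 / 22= 4.23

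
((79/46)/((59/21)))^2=2752281/7365796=0.37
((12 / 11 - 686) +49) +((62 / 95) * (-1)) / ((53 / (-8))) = -35214369 / 55385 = -635.81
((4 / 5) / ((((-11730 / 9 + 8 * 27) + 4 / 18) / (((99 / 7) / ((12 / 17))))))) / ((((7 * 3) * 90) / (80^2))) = -0.05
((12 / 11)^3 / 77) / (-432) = -4 / 102487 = -0.00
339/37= 9.16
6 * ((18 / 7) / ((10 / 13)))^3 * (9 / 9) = 224.13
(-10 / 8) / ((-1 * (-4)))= -5 / 16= -0.31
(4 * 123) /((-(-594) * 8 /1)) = 41 /396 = 0.10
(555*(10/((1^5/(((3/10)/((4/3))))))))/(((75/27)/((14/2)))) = 62937/20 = 3146.85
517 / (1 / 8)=4136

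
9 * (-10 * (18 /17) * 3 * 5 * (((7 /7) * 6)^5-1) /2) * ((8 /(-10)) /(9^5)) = 311000 /4131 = 75.28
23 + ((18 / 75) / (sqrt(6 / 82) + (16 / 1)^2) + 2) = 1679421101 / 67174325 - 6 * sqrt(123) / 67174325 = 25.00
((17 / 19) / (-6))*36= -102 / 19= -5.37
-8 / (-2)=4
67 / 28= 2.39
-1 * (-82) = 82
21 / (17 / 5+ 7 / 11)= 385 / 74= 5.20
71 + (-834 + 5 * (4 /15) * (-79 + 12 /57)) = -16493 /19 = -868.05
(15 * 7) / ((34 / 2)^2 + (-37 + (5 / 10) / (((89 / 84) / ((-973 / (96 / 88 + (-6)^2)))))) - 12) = 635460 / 1377559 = 0.46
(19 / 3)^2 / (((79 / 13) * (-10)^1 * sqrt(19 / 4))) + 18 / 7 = 18 / 7 -247 * sqrt(19) / 3555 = 2.27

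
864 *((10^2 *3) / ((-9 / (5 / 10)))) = -14400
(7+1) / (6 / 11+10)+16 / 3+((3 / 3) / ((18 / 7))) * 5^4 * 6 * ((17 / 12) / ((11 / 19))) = 41050585 / 11484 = 3574.59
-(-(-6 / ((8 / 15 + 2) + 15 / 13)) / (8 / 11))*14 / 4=-45045 / 5752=-7.83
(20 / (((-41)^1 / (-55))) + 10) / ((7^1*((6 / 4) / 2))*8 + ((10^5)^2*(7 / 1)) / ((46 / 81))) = 17365 / 58117500019803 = 0.00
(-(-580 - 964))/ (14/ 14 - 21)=-386/ 5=-77.20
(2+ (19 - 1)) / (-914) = -10 / 457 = -0.02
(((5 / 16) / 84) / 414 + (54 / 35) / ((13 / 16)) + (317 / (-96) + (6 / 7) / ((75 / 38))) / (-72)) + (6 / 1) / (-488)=42501037751 / 22061894400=1.93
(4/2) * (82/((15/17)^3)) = 805732/3375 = 238.74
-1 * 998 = -998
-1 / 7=-0.14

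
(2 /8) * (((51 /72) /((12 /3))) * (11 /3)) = 187 /1152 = 0.16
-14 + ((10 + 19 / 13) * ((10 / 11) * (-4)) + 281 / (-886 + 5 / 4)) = -28338250 / 506077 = -56.00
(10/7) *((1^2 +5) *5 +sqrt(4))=320/7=45.71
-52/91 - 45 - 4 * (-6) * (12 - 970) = -161263/7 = -23037.57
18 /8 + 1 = 13 /4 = 3.25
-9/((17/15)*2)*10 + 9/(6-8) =-1503/34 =-44.21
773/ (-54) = -773/ 54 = -14.31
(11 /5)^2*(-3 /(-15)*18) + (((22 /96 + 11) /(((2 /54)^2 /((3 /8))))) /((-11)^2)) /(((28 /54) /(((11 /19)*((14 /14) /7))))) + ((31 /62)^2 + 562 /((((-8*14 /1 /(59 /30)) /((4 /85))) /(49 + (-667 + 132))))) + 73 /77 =197667570843 /795872000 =248.37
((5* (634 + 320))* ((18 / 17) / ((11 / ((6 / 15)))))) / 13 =34344 / 2431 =14.13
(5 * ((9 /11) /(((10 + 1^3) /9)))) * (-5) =-2025 /121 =-16.74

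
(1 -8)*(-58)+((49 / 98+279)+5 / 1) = 1381 / 2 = 690.50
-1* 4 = -4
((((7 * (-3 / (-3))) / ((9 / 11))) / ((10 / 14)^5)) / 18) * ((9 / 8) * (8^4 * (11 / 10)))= 1822147712 / 140625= 12957.49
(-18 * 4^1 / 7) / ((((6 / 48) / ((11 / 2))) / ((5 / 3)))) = -5280 / 7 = -754.29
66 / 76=33 / 38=0.87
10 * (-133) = -1330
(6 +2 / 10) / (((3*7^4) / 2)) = 62 / 36015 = 0.00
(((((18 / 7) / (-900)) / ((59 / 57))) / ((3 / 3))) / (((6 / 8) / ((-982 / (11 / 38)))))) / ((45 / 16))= 22688128 / 5110875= 4.44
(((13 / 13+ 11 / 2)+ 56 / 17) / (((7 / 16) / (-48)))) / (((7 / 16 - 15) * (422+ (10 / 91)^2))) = 134464512 / 769024189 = 0.17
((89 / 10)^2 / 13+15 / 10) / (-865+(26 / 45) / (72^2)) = -57567672 / 6558083155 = -0.01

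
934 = 934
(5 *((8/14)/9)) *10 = 200/63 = 3.17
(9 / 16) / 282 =3 / 1504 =0.00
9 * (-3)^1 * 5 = -135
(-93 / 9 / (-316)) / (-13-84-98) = -31 / 184860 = -0.00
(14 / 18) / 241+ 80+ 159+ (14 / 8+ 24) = 2296999 / 8676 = 264.75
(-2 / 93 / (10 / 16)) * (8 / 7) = -128 / 3255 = -0.04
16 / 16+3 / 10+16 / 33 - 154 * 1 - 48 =-66071 / 330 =-200.22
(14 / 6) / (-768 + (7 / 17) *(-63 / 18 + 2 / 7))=-238 / 78471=-0.00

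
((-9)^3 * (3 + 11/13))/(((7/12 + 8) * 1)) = -437400/1339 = -326.66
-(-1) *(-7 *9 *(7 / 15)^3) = -2401 / 375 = -6.40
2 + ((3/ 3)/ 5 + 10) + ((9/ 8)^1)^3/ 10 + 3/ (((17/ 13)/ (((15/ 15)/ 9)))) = 3289403/ 261120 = 12.60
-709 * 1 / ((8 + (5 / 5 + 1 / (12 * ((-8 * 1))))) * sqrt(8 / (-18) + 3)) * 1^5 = -204192 * sqrt(23) / 19849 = -49.34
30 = 30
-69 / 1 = -69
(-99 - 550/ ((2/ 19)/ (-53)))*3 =830478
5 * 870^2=3784500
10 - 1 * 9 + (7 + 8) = 16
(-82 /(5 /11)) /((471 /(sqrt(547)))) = -902 * sqrt(547) /2355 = -8.96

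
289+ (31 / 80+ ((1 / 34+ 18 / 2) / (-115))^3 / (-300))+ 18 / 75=5193872985300193 / 17932941300000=289.63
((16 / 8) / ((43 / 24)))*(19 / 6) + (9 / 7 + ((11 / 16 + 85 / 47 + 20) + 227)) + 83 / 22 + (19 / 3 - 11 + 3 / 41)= 77634179873 / 306254256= 253.50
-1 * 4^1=-4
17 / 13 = 1.31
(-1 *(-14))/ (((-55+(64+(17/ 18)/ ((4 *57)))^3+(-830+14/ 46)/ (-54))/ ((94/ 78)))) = 348702074606592/ 5418160114513956667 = 0.00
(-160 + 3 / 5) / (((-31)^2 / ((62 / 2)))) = -797 / 155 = -5.14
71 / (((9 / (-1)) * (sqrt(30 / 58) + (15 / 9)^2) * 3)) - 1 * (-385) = 213 * sqrt(435) / 16910 + 3895915 / 10146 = 384.25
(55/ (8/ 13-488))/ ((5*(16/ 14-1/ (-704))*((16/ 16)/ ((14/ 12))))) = -7007/ 304506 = -0.02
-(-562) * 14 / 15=7868 / 15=524.53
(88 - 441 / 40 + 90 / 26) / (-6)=-41827 / 3120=-13.41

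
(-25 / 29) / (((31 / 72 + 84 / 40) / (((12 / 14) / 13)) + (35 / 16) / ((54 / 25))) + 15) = -108000 / 6814333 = -0.02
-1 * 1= -1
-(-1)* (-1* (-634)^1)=634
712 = 712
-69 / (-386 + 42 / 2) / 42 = 23 / 5110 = 0.00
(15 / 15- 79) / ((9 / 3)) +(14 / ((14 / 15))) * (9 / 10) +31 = 18.50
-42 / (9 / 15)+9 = -61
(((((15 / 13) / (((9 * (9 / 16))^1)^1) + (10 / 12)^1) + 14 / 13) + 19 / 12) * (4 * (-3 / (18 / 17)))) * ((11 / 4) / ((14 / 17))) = -16610275 / 117936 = -140.84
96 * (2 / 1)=192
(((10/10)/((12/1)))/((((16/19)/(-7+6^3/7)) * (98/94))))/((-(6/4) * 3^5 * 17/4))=-149131/102019176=-0.00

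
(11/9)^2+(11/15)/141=28534/19035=1.50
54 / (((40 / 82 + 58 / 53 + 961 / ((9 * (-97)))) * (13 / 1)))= 102439566 / 11870573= 8.63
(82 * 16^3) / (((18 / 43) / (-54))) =-43327488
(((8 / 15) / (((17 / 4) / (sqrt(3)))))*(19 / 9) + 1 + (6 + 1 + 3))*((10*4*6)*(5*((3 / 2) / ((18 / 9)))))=12160*sqrt(3) / 51 + 9900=10312.98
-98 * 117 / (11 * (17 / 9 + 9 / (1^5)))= -1053 / 11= -95.73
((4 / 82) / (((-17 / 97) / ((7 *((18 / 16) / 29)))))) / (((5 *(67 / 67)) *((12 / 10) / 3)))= -6111 / 161704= -0.04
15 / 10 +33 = 69 / 2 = 34.50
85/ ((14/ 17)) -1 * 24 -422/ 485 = 531957/ 6790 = 78.34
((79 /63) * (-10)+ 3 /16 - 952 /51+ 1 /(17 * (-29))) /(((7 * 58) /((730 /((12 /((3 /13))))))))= -5626708235 /5245740864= -1.07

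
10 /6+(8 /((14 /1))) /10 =1.72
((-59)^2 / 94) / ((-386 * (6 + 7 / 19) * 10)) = -66139 / 43903640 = -0.00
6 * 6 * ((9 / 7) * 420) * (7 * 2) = 272160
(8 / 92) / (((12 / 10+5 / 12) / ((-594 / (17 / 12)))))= -855360 / 37927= -22.55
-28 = -28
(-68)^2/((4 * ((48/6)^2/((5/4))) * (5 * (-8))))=-289/512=-0.56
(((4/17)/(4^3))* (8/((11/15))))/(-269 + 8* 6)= -15/82654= -0.00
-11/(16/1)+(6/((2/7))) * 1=325/16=20.31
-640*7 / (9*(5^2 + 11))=-1120 / 81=-13.83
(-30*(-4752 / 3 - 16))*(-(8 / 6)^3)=-1024000 / 9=-113777.78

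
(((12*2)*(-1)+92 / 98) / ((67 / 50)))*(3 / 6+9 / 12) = -70625 / 3283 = -21.51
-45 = -45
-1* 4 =-4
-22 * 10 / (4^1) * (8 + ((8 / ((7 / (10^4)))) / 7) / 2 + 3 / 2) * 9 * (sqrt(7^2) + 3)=-200304225 / 49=-4087841.33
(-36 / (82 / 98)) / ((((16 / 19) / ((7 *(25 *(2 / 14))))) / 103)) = -21575925 / 164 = -131560.52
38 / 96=19 / 48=0.40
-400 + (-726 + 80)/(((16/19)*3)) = -15737/24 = -655.71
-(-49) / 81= 49 / 81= 0.60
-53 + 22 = -31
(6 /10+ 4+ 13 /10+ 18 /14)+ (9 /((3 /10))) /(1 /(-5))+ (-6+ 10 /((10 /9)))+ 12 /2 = -9367 /70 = -133.81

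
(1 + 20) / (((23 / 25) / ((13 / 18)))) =2275 / 138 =16.49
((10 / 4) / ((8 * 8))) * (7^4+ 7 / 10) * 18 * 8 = 216153 / 16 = 13509.56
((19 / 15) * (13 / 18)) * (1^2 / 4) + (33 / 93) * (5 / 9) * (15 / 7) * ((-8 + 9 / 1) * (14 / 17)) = 328169 / 569160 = 0.58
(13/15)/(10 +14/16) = 104/1305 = 0.08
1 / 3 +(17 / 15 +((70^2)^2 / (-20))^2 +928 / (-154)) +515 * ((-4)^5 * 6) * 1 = 1664582634139934 / 1155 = 1441197085835.44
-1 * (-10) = 10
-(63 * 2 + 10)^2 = -18496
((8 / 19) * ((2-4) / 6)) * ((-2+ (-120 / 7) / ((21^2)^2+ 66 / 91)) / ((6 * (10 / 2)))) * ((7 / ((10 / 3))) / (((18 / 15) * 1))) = 27531182 / 1681294515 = 0.02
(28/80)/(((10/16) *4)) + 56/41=3087/2050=1.51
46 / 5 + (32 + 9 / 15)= 209 / 5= 41.80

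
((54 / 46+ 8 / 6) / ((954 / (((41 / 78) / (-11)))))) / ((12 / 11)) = -7093 / 61613136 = -0.00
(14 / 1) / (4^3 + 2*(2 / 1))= 7 / 34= 0.21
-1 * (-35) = 35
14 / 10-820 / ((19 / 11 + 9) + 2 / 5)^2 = -2445173 / 468180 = -5.22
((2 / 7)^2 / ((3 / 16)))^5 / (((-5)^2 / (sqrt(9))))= 1073741824 / 572012379225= 0.00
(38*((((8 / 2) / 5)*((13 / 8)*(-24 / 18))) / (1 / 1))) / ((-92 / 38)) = 27.21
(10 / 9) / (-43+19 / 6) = -20 / 717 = -0.03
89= 89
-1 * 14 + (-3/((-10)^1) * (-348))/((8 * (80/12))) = -6383/400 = -15.96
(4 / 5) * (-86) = -344 / 5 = -68.80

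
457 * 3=1371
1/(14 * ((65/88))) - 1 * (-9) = 4139/455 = 9.10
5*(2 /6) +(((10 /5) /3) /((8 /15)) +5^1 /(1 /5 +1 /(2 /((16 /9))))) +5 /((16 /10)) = 12505 /1176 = 10.63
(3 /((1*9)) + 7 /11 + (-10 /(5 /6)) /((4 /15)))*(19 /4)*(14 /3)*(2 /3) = -193249 /297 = -650.67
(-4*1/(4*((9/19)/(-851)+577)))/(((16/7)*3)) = -113183/447816192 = -0.00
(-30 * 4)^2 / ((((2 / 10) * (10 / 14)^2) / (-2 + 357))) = 50097600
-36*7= -252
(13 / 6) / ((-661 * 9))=-13 / 35694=-0.00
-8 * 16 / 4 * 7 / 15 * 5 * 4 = -896 / 3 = -298.67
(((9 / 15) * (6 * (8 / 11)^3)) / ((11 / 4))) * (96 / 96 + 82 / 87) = 2076672 / 2122945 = 0.98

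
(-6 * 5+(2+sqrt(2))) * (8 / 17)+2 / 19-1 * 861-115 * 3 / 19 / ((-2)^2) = -1135165 / 1292+8 * sqrt(2) / 17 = -877.95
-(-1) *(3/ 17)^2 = 9/ 289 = 0.03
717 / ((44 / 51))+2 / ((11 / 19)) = 36719 / 44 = 834.52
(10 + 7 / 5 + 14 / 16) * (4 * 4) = 982 / 5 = 196.40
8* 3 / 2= 12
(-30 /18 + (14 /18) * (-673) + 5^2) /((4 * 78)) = -4501 /2808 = -1.60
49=49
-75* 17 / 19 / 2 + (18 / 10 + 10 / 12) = -8812 / 285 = -30.92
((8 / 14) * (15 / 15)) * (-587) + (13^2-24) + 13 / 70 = -13317 / 70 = -190.24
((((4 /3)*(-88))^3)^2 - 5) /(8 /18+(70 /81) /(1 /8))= 1902199139463619 /5364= 354623254933.56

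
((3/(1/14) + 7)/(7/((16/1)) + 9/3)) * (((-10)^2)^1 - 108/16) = 1329.24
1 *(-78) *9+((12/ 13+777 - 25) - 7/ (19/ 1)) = 12487/ 247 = 50.55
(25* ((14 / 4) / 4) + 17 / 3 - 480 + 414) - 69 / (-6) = -647 / 24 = -26.96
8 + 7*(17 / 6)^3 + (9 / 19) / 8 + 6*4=98125 / 513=191.28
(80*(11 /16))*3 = 165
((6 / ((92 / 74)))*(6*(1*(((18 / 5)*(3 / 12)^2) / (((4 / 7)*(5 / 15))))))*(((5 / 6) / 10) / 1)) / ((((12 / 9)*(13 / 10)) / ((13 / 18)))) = 6993 / 5888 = 1.19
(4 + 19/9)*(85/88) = 425/72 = 5.90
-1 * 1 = -1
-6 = -6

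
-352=-352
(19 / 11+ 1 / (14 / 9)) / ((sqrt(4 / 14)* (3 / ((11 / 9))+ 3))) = 73* sqrt(14) / 336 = 0.81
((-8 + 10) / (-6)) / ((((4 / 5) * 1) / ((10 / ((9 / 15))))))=-125 / 18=-6.94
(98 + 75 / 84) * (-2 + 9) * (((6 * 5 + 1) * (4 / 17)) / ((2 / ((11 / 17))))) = 1633.61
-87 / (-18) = 29 / 6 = 4.83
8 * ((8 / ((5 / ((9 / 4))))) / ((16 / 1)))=9 / 5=1.80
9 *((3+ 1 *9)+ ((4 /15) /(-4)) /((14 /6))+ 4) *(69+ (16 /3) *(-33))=-538317 /35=-15380.49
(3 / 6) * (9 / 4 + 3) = 21 / 8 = 2.62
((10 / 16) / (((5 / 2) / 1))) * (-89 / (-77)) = 89 / 308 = 0.29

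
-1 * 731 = -731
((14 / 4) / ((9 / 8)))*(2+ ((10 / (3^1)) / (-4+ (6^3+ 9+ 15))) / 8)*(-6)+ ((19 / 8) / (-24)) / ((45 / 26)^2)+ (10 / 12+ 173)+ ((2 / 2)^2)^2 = 788156551 / 5734800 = 137.43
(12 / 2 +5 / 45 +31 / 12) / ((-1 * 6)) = -313 / 216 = -1.45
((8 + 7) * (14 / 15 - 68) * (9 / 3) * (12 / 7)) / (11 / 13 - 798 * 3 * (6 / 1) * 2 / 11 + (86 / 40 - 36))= 103577760 / 52945697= 1.96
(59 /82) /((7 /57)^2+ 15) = 191691 /4000288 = 0.05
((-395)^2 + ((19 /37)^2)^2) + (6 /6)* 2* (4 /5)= 1462095495018 /9370805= 156026.67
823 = 823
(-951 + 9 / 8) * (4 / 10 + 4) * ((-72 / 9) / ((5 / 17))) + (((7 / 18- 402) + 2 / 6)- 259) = 50859343 / 450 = 113020.76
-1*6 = -6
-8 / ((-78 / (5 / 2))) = 10 / 39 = 0.26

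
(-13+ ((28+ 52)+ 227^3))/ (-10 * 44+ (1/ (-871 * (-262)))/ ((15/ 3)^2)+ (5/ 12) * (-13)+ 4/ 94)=-18818656821315000/ 716528606993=-26263.65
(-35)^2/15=245/3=81.67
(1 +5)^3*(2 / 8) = 54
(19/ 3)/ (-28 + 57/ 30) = -190/ 783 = -0.24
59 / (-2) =-59 / 2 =-29.50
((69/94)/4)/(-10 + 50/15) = -207/7520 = -0.03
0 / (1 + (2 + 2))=0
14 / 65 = 0.22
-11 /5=-2.20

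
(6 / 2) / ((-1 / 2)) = -6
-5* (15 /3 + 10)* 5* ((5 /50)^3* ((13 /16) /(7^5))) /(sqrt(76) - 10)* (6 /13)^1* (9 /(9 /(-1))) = -15 /4302592 - 3* sqrt(19) /4302592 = -0.00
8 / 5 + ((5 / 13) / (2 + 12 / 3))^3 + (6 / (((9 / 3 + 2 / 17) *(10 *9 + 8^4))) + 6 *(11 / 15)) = 24299041625 / 4049352216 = 6.00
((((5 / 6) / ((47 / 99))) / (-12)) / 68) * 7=-385 / 25568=-0.02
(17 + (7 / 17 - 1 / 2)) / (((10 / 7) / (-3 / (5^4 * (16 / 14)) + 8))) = 6436619 / 68000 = 94.66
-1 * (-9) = 9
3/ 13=0.23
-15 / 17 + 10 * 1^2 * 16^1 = 2705 / 17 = 159.12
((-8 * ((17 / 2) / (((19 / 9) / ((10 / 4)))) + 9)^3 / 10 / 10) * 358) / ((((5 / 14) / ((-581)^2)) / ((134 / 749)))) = -12316441683603775977 / 366956500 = -33563764870.23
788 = 788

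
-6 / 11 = -0.55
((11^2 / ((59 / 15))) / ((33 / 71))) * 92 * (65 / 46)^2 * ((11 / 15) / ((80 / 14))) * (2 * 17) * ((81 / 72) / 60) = 172773601 / 173696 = 994.69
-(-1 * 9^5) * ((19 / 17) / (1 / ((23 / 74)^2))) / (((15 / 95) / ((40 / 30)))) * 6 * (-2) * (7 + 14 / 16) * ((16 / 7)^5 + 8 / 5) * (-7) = 2278858503.66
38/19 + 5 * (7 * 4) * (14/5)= 394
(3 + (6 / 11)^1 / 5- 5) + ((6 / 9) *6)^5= 56216 / 55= 1022.11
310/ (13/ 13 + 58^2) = 62/ 673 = 0.09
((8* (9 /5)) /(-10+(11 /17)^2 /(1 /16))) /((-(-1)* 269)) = -1156 /71285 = -0.02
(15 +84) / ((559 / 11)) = 1089 / 559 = 1.95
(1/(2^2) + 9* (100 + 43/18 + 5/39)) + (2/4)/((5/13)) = 240293/260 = 924.20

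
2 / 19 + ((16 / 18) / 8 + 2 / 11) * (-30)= -5444 / 627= -8.68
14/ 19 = 0.74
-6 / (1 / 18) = -108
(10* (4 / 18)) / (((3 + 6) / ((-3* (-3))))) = 20 / 9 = 2.22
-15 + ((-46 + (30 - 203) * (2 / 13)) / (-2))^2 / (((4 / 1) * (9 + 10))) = 7531 / 3211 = 2.35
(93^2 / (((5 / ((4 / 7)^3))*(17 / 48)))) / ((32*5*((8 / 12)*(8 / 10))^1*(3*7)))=103788 / 204085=0.51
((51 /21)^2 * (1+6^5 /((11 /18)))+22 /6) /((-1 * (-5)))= 17338246 /1155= 15011.47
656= 656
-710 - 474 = -1184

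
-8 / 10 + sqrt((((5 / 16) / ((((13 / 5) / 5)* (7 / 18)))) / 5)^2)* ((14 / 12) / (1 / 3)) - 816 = -848347 / 1040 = -815.72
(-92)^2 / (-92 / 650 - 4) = -1375400 / 673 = -2043.68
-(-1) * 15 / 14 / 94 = 0.01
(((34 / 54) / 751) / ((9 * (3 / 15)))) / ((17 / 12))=20 / 60831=0.00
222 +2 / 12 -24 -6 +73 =1591 / 6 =265.17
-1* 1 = -1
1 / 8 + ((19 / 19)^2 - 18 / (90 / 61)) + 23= 477 / 40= 11.92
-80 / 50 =-8 / 5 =-1.60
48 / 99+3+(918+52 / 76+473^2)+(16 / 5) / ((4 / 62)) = 704436911 / 3135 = 224700.77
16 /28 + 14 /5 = 118 /35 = 3.37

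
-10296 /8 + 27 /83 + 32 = -104138 /83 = -1254.67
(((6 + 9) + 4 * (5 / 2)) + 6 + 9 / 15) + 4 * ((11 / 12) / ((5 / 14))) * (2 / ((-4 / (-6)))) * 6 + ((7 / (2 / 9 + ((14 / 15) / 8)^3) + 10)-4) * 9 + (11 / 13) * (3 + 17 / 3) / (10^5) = 4001992611773 / 7251450000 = 551.89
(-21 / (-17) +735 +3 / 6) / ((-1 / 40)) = -500980 / 17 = -29469.41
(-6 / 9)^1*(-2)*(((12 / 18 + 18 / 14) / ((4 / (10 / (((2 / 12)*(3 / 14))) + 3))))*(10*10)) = 1160300 / 63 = 18417.46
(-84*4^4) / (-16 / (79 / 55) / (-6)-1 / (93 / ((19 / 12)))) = -1895878656 / 162179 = -11690.04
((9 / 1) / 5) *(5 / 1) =9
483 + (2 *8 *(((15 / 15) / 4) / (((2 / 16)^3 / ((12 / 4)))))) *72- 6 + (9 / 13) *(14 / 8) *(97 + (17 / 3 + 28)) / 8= 442864.79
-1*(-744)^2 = -553536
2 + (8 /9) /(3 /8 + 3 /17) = 2438 /675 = 3.61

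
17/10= 1.70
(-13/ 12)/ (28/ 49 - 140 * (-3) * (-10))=91/ 352752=0.00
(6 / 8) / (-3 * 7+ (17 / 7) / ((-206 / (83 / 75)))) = -162225 / 4545122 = -0.04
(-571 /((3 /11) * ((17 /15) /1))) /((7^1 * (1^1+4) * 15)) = -6281 /1785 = -3.52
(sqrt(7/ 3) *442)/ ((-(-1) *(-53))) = -442 *sqrt(21)/ 159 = -12.74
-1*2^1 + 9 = 7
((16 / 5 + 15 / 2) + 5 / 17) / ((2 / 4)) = 1869 / 85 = 21.99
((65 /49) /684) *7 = 65 /4788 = 0.01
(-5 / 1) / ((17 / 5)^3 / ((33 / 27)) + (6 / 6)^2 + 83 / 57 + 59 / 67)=-26255625 / 186386348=-0.14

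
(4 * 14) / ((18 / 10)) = 280 / 9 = 31.11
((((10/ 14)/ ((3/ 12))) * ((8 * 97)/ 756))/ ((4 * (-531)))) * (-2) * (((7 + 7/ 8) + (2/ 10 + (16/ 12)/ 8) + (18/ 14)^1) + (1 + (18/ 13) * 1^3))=12617663/ 383572098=0.03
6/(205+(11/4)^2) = 96/3401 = 0.03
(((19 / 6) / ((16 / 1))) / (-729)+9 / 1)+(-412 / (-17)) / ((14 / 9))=204700939 / 8328096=24.58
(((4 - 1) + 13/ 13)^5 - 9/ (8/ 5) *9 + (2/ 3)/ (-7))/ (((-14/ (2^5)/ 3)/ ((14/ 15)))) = -654044/ 105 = -6228.99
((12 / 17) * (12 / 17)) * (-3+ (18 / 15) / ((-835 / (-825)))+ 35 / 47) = -0.53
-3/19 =-0.16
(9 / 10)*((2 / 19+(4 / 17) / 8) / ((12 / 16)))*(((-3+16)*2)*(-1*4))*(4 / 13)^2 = -1.59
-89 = -89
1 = 1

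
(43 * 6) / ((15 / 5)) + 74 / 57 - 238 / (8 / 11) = -239.95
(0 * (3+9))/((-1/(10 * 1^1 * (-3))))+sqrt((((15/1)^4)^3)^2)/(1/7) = 908224365234375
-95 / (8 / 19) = -1805 / 8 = -225.62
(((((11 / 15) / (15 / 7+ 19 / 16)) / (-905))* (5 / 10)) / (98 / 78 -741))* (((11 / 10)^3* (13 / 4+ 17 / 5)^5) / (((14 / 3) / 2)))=23762577839107107 / 19477500500000000000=0.00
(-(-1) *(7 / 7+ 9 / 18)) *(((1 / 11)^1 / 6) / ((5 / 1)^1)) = 1 / 220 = 0.00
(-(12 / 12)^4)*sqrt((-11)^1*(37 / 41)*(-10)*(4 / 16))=-sqrt(166870) / 82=-4.98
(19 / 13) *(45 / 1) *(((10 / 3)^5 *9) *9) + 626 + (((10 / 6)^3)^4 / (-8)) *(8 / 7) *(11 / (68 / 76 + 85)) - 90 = 173070327209986387 / 78925365792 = 2192835.29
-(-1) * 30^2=900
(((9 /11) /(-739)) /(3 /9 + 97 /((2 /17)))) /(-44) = 27 /885069262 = 0.00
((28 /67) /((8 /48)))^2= 28224 /4489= 6.29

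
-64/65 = -0.98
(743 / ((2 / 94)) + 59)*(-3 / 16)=-26235 / 4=-6558.75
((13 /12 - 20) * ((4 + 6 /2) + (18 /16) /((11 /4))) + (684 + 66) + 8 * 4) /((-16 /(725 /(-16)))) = 122849075 /67584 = 1817.72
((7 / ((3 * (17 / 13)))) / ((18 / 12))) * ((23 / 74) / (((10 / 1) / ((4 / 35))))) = 598 / 141525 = 0.00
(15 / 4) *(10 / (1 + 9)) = 15 / 4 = 3.75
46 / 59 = 0.78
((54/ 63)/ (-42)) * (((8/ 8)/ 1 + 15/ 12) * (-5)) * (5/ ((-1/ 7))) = -225/ 28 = -8.04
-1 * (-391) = 391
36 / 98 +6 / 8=1.12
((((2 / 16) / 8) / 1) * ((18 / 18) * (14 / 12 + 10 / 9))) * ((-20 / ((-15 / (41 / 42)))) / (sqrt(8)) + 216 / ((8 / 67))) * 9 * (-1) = -74169 / 128 - 1681 * sqrt(2) / 16128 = -579.59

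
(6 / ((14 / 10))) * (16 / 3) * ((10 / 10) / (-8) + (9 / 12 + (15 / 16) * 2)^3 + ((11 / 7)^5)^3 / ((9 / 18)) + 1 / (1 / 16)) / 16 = 21800287362890127255 / 8507630225817856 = 2562.44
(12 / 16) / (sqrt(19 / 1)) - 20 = -19.83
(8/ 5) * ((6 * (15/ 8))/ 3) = 6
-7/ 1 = -7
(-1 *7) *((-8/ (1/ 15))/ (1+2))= 280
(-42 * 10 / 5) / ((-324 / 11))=77 / 27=2.85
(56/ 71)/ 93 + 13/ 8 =86287/ 52824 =1.63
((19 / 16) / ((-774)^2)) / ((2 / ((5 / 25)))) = 19 / 95852160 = 0.00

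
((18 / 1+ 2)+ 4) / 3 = 8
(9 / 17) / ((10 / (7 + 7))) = 0.74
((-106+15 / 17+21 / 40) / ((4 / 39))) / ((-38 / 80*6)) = 924599 / 2584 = 357.82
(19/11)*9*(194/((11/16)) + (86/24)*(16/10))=2707842/605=4475.77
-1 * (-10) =10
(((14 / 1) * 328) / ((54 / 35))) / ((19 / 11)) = 883960 / 513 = 1723.12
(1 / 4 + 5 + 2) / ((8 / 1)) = 29 / 32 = 0.91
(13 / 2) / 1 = 13 / 2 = 6.50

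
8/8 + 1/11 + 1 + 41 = 474/11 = 43.09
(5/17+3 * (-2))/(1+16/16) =-97/34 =-2.85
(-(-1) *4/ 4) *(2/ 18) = 1/ 9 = 0.11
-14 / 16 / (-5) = 7 / 40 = 0.18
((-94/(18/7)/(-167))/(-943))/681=-329/965201049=-0.00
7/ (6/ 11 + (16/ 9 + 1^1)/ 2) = 1386/ 383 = 3.62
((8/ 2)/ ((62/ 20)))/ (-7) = -40/ 217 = -0.18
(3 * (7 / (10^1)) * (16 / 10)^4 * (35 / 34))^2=22658678784 / 112890625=200.71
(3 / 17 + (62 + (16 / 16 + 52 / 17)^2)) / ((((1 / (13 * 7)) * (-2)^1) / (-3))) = 3102645 / 289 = 10735.80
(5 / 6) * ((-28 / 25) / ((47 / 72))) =-336 / 235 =-1.43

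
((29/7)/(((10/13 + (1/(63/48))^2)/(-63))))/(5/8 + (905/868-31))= 99907668/15154873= 6.59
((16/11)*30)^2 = 230400/121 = 1904.13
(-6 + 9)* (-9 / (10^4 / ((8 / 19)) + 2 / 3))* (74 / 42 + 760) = -431919 / 498764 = -0.87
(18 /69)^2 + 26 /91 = 1310 /3703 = 0.35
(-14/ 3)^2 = 196/ 9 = 21.78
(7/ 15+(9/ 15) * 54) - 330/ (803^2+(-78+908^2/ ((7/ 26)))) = 4264303861/ 129745905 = 32.87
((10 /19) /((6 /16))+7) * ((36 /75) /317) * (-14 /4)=-6706 /150575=-0.04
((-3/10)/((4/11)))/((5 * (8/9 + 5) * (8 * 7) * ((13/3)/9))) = -8019/7716800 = -0.00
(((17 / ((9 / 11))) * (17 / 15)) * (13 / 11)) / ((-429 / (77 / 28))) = -289 / 1620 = -0.18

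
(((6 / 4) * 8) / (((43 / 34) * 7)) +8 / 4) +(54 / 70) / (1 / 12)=12.61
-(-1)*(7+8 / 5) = 8.60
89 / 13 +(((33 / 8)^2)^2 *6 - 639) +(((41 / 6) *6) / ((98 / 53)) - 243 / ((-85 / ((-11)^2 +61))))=182691166211 / 110888960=1647.51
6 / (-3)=-2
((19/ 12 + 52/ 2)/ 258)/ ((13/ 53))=17543/ 40248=0.44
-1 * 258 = -258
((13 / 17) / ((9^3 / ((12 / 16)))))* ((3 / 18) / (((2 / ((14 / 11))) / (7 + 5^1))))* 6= 91 / 15147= 0.01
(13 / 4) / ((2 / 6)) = 39 / 4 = 9.75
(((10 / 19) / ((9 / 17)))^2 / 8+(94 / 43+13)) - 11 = 10837435 / 2514726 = 4.31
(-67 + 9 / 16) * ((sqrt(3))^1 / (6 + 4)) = -1063 * sqrt(3) / 160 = -11.51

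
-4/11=-0.36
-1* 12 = -12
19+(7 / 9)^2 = 1588 / 81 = 19.60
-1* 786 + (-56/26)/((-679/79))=-990830/1261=-785.75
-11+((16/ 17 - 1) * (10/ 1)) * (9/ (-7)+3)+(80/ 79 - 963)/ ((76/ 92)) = -210148718/ 178619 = -1176.52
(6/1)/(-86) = -3/43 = -0.07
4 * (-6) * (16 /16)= -24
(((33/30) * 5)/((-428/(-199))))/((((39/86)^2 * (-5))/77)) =-311654497/1627470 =-191.50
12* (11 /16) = 33 /4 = 8.25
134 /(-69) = -134 /69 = -1.94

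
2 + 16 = 18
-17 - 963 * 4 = -3869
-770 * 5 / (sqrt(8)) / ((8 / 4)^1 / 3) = -5775 * sqrt(2) / 4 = -2041.77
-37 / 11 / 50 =-37 / 550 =-0.07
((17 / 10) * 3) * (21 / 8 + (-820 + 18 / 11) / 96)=-10591 / 352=-30.09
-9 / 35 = -0.26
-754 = -754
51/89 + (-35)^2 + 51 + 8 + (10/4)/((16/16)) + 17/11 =1288.62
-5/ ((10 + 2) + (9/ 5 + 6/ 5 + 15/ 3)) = -1/ 4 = -0.25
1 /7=0.14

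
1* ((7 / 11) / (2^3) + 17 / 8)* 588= 14259 / 11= 1296.27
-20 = -20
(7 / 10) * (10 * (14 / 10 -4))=-91 / 5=-18.20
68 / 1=68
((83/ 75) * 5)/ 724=83/ 10860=0.01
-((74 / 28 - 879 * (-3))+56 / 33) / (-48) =1220299 / 22176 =55.03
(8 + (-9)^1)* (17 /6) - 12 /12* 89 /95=-2149 /570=-3.77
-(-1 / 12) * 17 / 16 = 17 / 192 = 0.09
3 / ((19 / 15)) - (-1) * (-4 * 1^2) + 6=83 / 19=4.37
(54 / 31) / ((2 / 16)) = 432 / 31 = 13.94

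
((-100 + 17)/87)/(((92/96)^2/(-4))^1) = 63744/15341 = 4.16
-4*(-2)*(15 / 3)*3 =120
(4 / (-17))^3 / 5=-64 / 24565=-0.00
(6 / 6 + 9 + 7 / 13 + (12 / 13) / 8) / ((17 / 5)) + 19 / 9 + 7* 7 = 54.24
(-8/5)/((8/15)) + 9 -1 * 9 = -3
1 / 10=0.10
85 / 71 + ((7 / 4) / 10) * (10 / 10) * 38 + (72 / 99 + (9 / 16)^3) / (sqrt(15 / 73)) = 40787 * sqrt(1095) / 675840 + 11143 / 1420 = 9.84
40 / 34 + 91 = 1567 / 17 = 92.18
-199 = -199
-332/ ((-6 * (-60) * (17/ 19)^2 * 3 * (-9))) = 29963/ 702270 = 0.04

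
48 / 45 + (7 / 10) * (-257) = -1073 / 6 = -178.83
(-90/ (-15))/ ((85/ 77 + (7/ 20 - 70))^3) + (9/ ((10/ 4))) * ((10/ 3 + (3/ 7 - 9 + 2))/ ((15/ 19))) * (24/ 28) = -6079020828711349808/ 480314083708338075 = -12.66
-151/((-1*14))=151/14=10.79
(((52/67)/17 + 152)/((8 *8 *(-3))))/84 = -6185/656064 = -0.01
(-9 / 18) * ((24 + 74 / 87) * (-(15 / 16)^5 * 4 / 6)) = 91209375 / 15204352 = 6.00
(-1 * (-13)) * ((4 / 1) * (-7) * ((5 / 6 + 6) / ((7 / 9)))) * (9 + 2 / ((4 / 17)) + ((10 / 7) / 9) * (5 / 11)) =-12981215 / 231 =-56195.74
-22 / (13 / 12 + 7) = -264 / 97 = -2.72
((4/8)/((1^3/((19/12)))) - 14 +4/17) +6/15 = -25649/2040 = -12.57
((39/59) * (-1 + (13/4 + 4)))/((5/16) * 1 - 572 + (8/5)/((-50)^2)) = -12187500/1686476237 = -0.01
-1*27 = -27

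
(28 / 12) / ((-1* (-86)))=7 / 258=0.03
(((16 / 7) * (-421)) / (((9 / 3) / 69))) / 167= -132.53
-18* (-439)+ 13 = 7915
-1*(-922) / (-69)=-922 / 69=-13.36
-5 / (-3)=5 / 3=1.67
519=519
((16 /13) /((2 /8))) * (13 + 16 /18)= 8000 /117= 68.38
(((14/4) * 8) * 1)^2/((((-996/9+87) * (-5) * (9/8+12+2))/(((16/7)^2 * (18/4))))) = 10.30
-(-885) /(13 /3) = 2655 /13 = 204.23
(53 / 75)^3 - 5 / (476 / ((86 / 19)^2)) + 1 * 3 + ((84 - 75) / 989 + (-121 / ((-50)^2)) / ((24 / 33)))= 3.08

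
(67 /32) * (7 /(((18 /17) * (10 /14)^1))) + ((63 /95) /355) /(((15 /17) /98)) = 1902377911 /97128000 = 19.59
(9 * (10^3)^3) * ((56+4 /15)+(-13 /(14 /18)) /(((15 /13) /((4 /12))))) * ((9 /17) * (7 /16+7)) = 1822837500000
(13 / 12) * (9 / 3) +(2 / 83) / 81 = 3.25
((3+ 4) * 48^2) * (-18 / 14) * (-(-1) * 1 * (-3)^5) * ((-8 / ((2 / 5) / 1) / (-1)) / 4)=25194240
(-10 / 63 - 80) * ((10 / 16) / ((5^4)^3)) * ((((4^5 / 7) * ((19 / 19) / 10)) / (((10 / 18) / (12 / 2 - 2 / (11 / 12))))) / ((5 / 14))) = -155136 / 2685546875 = -0.00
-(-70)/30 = 7/3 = 2.33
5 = 5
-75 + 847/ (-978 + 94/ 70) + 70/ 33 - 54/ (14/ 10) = -886889330/ 7896273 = -112.32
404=404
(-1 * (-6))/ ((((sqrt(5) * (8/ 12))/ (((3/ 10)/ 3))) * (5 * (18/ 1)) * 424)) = sqrt(5)/ 212000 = 0.00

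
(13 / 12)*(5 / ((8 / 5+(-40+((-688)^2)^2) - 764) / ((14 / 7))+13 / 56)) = 4550 / 94102907444307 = 0.00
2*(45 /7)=90 /7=12.86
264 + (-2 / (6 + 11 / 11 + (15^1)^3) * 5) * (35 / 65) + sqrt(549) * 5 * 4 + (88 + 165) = 60 * sqrt(61) + 11365176 / 21983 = 985.61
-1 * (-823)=823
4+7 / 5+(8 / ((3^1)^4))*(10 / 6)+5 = 12836 / 1215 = 10.56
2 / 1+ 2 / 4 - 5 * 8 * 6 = -475 / 2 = -237.50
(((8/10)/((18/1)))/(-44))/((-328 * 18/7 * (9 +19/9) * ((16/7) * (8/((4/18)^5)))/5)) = 49/3067902604800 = 0.00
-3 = -3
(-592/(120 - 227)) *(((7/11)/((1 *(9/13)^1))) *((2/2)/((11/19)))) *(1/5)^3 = 1023568/14565375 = 0.07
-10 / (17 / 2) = -20 / 17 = -1.18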